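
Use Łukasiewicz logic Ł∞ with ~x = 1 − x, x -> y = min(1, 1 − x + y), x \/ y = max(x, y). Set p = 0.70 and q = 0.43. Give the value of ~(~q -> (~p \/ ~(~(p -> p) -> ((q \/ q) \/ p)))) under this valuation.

0.27

~q = 1 − 0.43 = 0.57
~p = 1 − 0.70 = 0.30
p -> p = min(1, 1 − 0.70 + 0.70) = min(1, 1.00) = 1.00
~(p -> p) = 1 − 1.00 = 0.00
q \/ q = max(0.43, 0.43) = 0.43
(q \/ q) \/ p = max(0.43, 0.70) = 0.70
~(p -> p) -> ((q \/ q) \/ p) = min(1, 1 − 0.00 + 0.70) = min(1, 1.70) = 1.00
~(~(p -> p) -> ((q \/ q) \/ p)) = 1 − 1.00 = 0.00
~p \/ ~(~(p -> p) -> ((q \/ q) \/ p)) = max(0.30, 0.00) = 0.30
~q -> (~p \/ ~(~(p -> p) -> ((q \/ q) \/ p))) = min(1, 1 − 0.57 + 0.30) = min(1, 0.73) = 0.73
~(~q -> (~p \/ ~(~(p -> p) -> ((q \/ q) \/ p)))) = 1 − 0.73 = 0.27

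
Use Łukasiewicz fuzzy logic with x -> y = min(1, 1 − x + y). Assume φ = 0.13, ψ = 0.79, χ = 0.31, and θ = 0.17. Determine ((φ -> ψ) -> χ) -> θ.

φ -> ψ = min(1, 1 − 0.13 + 0.79) = min(1, 1.66) = 1.00
(φ -> ψ) -> χ = min(1, 1 − 1.00 + 0.31) = min(1, 0.31) = 0.31
((φ -> ψ) -> χ) -> θ = min(1, 1 − 0.31 + 0.17) = min(1, 0.86) = 0.86

0.86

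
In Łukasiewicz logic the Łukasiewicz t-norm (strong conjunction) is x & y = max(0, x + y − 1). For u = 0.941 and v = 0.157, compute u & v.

u & v = max(0, 0.941 + 0.157 − 1) = max(0, 0.098) = 0.098
For comparison, the Gödel (minimum) t-norm min(x, y) would give 0.157.

0.098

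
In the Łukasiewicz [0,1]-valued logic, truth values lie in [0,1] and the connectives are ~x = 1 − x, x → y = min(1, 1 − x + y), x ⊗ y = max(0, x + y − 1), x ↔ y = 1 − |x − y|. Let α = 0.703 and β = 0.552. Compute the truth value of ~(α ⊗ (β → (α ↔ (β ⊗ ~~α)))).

0.297

~α = 1 − 0.703 = 0.297
~~α = 1 − 0.297 = 0.703
β ⊗ ~~α = max(0, 0.552 + 0.703 − 1) = max(0, 0.255) = 0.255
α ↔ (β ⊗ ~~α) = 1 − |0.703 − 0.255| = 1 − 0.448 = 0.552
β → (α ↔ (β ⊗ ~~α)) = min(1, 1 − 0.552 + 0.552) = min(1, 1.000) = 1.000
α ⊗ (β → (α ↔ (β ⊗ ~~α))) = max(0, 0.703 + 1.000 − 1) = max(0, 0.703) = 0.703
~(α ⊗ (β → (α ↔ (β ⊗ ~~α)))) = 1 − 0.703 = 0.297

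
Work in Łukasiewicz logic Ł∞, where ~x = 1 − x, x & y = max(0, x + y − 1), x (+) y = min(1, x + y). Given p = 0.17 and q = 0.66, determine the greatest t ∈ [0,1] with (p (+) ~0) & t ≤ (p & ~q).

~0 = 1 − 0.00 = 1.00
p (+) ~0 = min(1, 0.17 + 1.00) = min(1, 1.17) = 1.00
So the left factor is p (+) ~0 = 1.00.
~q = 1 − 0.66 = 0.34
p & ~q = max(0, 0.17 + 0.34 − 1) = max(0, -0.49) = 0.00
So the right-hand bound is p & ~q = 0.00.
The residuum of the Łukasiewicz t-norm gives the supremum: min(1, 1 − 1.00 + 0.00).
1 − 1.00 + 0.00 = 0.00, so t = min(1, 0.00) = 0.00.
Check: 1.00 & 0.00 = max(0, 0.00) = 0.00 ≤ 0.00.

0.00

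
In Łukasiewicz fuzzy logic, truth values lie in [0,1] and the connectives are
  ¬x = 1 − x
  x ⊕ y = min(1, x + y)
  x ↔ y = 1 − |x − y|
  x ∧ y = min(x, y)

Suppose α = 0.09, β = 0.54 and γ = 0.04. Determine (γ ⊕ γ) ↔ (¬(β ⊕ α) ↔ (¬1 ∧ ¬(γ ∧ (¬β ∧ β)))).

0.45

γ ⊕ γ = min(1, 0.04 + 0.04) = min(1, 0.08) = 0.08
β ⊕ α = min(1, 0.54 + 0.09) = min(1, 0.63) = 0.63
¬(β ⊕ α) = 1 − 0.63 = 0.37
¬1 = 1 − 1.00 = 0.00
¬β = 1 − 0.54 = 0.46
¬β ∧ β = min(0.46, 0.54) = 0.46
γ ∧ (¬β ∧ β) = min(0.04, 0.46) = 0.04
¬(γ ∧ (¬β ∧ β)) = 1 − 0.04 = 0.96
¬1 ∧ ¬(γ ∧ (¬β ∧ β)) = min(0.00, 0.96) = 0.00
¬(β ⊕ α) ↔ (¬1 ∧ ¬(γ ∧ (¬β ∧ β))) = 1 − |0.37 − 0.00| = 1 − 0.37 = 0.63
(γ ⊕ γ) ↔ (¬(β ⊕ α) ↔ (¬1 ∧ ¬(γ ∧ (¬β ∧ β)))) = 1 − |0.08 − 0.63| = 1 − 0.55 = 0.45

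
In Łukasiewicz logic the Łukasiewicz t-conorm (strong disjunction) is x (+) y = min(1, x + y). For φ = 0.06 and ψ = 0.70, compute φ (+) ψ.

0.76

φ (+) ψ = min(1, 0.06 + 0.70) = min(1, 0.76) = 0.76
For comparison, the Gödel t-conorm max(x, y) would give 0.70.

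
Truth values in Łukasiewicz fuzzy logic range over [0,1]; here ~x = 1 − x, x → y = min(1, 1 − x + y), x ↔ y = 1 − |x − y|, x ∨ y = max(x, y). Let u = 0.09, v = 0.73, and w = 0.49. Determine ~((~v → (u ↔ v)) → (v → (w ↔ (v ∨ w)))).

0.00

~v = 1 − 0.73 = 0.27
u ↔ v = 1 − |0.09 − 0.73| = 1 − 0.64 = 0.36
~v → (u ↔ v) = min(1, 1 − 0.27 + 0.36) = min(1, 1.09) = 1.00
v ∨ w = max(0.73, 0.49) = 0.73
w ↔ (v ∨ w) = 1 − |0.49 − 0.73| = 1 − 0.24 = 0.76
v → (w ↔ (v ∨ w)) = min(1, 1 − 0.73 + 0.76) = min(1, 1.03) = 1.00
(~v → (u ↔ v)) → (v → (w ↔ (v ∨ w))) = min(1, 1 − 1.00 + 1.00) = min(1, 1.00) = 1.00
~((~v → (u ↔ v)) → (v → (w ↔ (v ∨ w)))) = 1 − 1.00 = 0.00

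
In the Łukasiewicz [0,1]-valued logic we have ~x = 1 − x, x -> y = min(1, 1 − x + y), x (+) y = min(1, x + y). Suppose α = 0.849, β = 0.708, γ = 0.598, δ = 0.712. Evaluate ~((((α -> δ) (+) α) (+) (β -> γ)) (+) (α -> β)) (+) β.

0.708

α -> δ = min(1, 1 − 0.849 + 0.712) = min(1, 0.863) = 0.863
(α -> δ) (+) α = min(1, 0.863 + 0.849) = min(1, 1.712) = 1.000
β -> γ = min(1, 1 − 0.708 + 0.598) = min(1, 0.890) = 0.890
((α -> δ) (+) α) (+) (β -> γ) = min(1, 1.000 + 0.890) = min(1, 1.890) = 1.000
α -> β = min(1, 1 − 0.849 + 0.708) = min(1, 0.859) = 0.859
(((α -> δ) (+) α) (+) (β -> γ)) (+) (α -> β) = min(1, 1.000 + 0.859) = min(1, 1.859) = 1.000
~((((α -> δ) (+) α) (+) (β -> γ)) (+) (α -> β)) = 1 − 1.000 = 0.000
~((((α -> δ) (+) α) (+) (β -> γ)) (+) (α -> β)) (+) β = min(1, 0.000 + 0.708) = min(1, 0.708) = 0.708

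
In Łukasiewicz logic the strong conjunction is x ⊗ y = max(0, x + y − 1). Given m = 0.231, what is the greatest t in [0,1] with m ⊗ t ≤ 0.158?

The residuum of the Łukasiewicz t-norm gives the supremum: min(1, 1 − 0.231 + 0.158).
1 − 0.231 + 0.158 = 0.927, so t = min(1, 0.927) = 0.927.
Check: 0.231 ⊗ 0.927 = max(0, 0.158) = 0.158 ≤ 0.158.

0.927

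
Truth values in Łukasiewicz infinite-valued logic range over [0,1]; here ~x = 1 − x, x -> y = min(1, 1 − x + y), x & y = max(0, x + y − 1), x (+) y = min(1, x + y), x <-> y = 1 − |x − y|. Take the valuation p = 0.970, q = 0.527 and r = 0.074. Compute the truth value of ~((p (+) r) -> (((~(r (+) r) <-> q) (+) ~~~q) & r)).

0.926

p (+) r = min(1, 0.970 + 0.074) = min(1, 1.044) = 1.000
r (+) r = min(1, 0.074 + 0.074) = min(1, 0.148) = 0.148
~(r (+) r) = 1 − 0.148 = 0.852
~(r (+) r) <-> q = 1 − |0.852 − 0.527| = 1 − 0.325 = 0.675
~q = 1 − 0.527 = 0.473
~~q = 1 − 0.473 = 0.527
~~~q = 1 − 0.527 = 0.473
(~(r (+) r) <-> q) (+) ~~~q = min(1, 0.675 + 0.473) = min(1, 1.148) = 1.000
((~(r (+) r) <-> q) (+) ~~~q) & r = max(0, 1.000 + 0.074 − 1) = max(0, 0.074) = 0.074
(p (+) r) -> (((~(r (+) r) <-> q) (+) ~~~q) & r) = min(1, 1 − 1.000 + 0.074) = min(1, 0.074) = 0.074
~((p (+) r) -> (((~(r (+) r) <-> q) (+) ~~~q) & r)) = 1 − 0.074 = 0.926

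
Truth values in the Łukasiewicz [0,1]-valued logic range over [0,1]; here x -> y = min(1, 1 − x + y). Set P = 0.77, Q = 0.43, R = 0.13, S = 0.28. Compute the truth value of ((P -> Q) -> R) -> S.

0.81

P -> Q = min(1, 1 − 0.77 + 0.43) = min(1, 0.66) = 0.66
(P -> Q) -> R = min(1, 1 − 0.66 + 0.13) = min(1, 0.47) = 0.47
((P -> Q) -> R) -> S = min(1, 1 − 0.47 + 0.28) = min(1, 0.81) = 0.81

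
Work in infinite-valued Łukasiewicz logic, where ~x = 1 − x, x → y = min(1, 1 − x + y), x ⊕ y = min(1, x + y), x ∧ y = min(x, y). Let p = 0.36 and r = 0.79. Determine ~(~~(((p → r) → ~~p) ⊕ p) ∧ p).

0.64

p → r = min(1, 1 − 0.36 + 0.79) = min(1, 1.43) = 1.00
~p = 1 − 0.36 = 0.64
~~p = 1 − 0.64 = 0.36
(p → r) → ~~p = min(1, 1 − 1.00 + 0.36) = min(1, 0.36) = 0.36
((p → r) → ~~p) ⊕ p = min(1, 0.36 + 0.36) = min(1, 0.72) = 0.72
~(((p → r) → ~~p) ⊕ p) = 1 − 0.72 = 0.28
~~(((p → r) → ~~p) ⊕ p) = 1 − 0.28 = 0.72
~~(((p → r) → ~~p) ⊕ p) ∧ p = min(0.72, 0.36) = 0.36
~(~~(((p → r) → ~~p) ⊕ p) ∧ p) = 1 − 0.36 = 0.64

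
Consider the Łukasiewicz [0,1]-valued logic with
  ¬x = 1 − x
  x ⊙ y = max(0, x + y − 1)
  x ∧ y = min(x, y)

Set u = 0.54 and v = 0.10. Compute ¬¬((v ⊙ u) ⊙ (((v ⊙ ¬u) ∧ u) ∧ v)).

v ⊙ u = max(0, 0.10 + 0.54 − 1) = max(0, -0.36) = 0.00
¬u = 1 − 0.54 = 0.46
v ⊙ ¬u = max(0, 0.10 + 0.46 − 1) = max(0, -0.44) = 0.00
(v ⊙ ¬u) ∧ u = min(0.00, 0.54) = 0.00
((v ⊙ ¬u) ∧ u) ∧ v = min(0.00, 0.10) = 0.00
(v ⊙ u) ⊙ (((v ⊙ ¬u) ∧ u) ∧ v) = max(0, 0.00 + 0.00 − 1) = max(0, -1.00) = 0.00
¬((v ⊙ u) ⊙ (((v ⊙ ¬u) ∧ u) ∧ v)) = 1 − 0.00 = 1.00
¬¬((v ⊙ u) ⊙ (((v ⊙ ¬u) ∧ u) ∧ v)) = 1 − 1.00 = 0.00

0.00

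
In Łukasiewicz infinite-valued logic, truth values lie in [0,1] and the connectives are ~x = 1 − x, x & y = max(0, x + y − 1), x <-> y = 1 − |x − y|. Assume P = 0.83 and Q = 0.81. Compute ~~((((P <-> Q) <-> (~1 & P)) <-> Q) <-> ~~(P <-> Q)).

P <-> Q = 1 − |0.83 − 0.81| = 1 − 0.02 = 0.98
~1 = 1 − 1.00 = 0.00
~1 & P = max(0, 0.00 + 0.83 − 1) = max(0, -0.17) = 0.00
(P <-> Q) <-> (~1 & P) = 1 − |0.98 − 0.00| = 1 − 0.98 = 0.02
((P <-> Q) <-> (~1 & P)) <-> Q = 1 − |0.02 − 0.81| = 1 − 0.79 = 0.21
~(P <-> Q) = 1 − 0.98 = 0.02
~~(P <-> Q) = 1 − 0.02 = 0.98
(((P <-> Q) <-> (~1 & P)) <-> Q) <-> ~~(P <-> Q) = 1 − |0.21 − 0.98| = 1 − 0.77 = 0.23
~((((P <-> Q) <-> (~1 & P)) <-> Q) <-> ~~(P <-> Q)) = 1 − 0.23 = 0.77
~~((((P <-> Q) <-> (~1 & P)) <-> Q) <-> ~~(P <-> Q)) = 1 − 0.77 = 0.23

0.23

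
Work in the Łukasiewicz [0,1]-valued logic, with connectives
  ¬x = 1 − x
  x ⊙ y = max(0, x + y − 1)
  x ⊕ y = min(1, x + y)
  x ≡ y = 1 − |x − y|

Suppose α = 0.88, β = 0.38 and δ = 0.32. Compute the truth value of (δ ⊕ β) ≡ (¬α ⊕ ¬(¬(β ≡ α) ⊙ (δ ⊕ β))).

δ ⊕ β = min(1, 0.32 + 0.38) = min(1, 0.70) = 0.70
¬α = 1 − 0.88 = 0.12
β ≡ α = 1 − |0.38 − 0.88| = 1 − 0.50 = 0.50
¬(β ≡ α) = 1 − 0.50 = 0.50
¬(β ≡ α) ⊙ (δ ⊕ β) = max(0, 0.50 + 0.70 − 1) = max(0, 0.20) = 0.20
¬(¬(β ≡ α) ⊙ (δ ⊕ β)) = 1 − 0.20 = 0.80
¬α ⊕ ¬(¬(β ≡ α) ⊙ (δ ⊕ β)) = min(1, 0.12 + 0.80) = min(1, 0.92) = 0.92
(δ ⊕ β) ≡ (¬α ⊕ ¬(¬(β ≡ α) ⊙ (δ ⊕ β))) = 1 − |0.70 − 0.92| = 1 − 0.22 = 0.78

0.78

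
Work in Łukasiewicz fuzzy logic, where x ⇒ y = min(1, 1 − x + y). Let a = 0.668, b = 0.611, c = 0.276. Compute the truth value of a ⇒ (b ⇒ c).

0.997

b ⇒ c = min(1, 1 − 0.611 + 0.276) = min(1, 0.665) = 0.665
a ⇒ (b ⇒ c) = min(1, 1 − 0.668 + 0.665) = min(1, 0.997) = 0.997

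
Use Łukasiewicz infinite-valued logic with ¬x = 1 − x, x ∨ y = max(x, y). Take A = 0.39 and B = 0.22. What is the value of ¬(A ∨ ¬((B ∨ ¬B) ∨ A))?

0.61

¬B = 1 − 0.22 = 0.78
B ∨ ¬B = max(0.22, 0.78) = 0.78
(B ∨ ¬B) ∨ A = max(0.78, 0.39) = 0.78
¬((B ∨ ¬B) ∨ A) = 1 − 0.78 = 0.22
A ∨ ¬((B ∨ ¬B) ∨ A) = max(0.39, 0.22) = 0.39
¬(A ∨ ¬((B ∨ ¬B) ∨ A)) = 1 − 0.39 = 0.61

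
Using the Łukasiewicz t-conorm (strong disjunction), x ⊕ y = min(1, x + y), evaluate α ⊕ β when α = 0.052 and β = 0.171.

α ⊕ β = min(1, 0.052 + 0.171) = min(1, 0.223) = 0.223
For comparison, the Gödel t-conorm max(x, y) would give 0.171.

0.223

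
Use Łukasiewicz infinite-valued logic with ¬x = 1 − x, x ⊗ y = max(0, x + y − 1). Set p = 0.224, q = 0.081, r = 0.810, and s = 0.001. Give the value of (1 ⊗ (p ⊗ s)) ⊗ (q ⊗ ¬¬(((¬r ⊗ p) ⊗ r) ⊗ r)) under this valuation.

p ⊗ s = max(0, 0.224 + 0.001 − 1) = max(0, -0.775) = 0.000
1 ⊗ (p ⊗ s) = max(0, 1.000 + 0.000 − 1) = max(0, 0.000) = 0.000
¬r = 1 − 0.810 = 0.190
¬r ⊗ p = max(0, 0.190 + 0.224 − 1) = max(0, -0.586) = 0.000
(¬r ⊗ p) ⊗ r = max(0, 0.000 + 0.810 − 1) = max(0, -0.190) = 0.000
((¬r ⊗ p) ⊗ r) ⊗ r = max(0, 0.000 + 0.810 − 1) = max(0, -0.190) = 0.000
¬(((¬r ⊗ p) ⊗ r) ⊗ r) = 1 − 0.000 = 1.000
¬¬(((¬r ⊗ p) ⊗ r) ⊗ r) = 1 − 1.000 = 0.000
q ⊗ ¬¬(((¬r ⊗ p) ⊗ r) ⊗ r) = max(0, 0.081 + 0.000 − 1) = max(0, -0.919) = 0.000
(1 ⊗ (p ⊗ s)) ⊗ (q ⊗ ¬¬(((¬r ⊗ p) ⊗ r) ⊗ r)) = max(0, 0.000 + 0.000 − 1) = max(0, -1.000) = 0.000

0.000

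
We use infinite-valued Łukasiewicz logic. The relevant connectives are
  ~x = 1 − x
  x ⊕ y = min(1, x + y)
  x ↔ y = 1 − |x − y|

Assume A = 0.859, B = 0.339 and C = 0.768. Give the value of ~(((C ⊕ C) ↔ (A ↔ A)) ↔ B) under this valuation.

0.661

C ⊕ C = min(1, 0.768 + 0.768) = min(1, 1.536) = 1.000
A ↔ A = 1 − |0.859 − 0.859| = 1 − 0.000 = 1.000
(C ⊕ C) ↔ (A ↔ A) = 1 − |1.000 − 1.000| = 1 − 0.000 = 1.000
((C ⊕ C) ↔ (A ↔ A)) ↔ B = 1 − |1.000 − 0.339| = 1 − 0.661 = 0.339
~(((C ⊕ C) ↔ (A ↔ A)) ↔ B) = 1 − 0.339 = 0.661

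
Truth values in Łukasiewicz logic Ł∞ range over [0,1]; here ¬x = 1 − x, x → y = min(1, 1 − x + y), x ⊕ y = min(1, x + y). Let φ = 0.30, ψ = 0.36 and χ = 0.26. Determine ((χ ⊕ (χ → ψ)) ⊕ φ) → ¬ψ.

χ → ψ = min(1, 1 − 0.26 + 0.36) = min(1, 1.10) = 1.00
χ ⊕ (χ → ψ) = min(1, 0.26 + 1.00) = min(1, 1.26) = 1.00
(χ ⊕ (χ → ψ)) ⊕ φ = min(1, 1.00 + 0.30) = min(1, 1.30) = 1.00
¬ψ = 1 − 0.36 = 0.64
((χ ⊕ (χ → ψ)) ⊕ φ) → ¬ψ = min(1, 1 − 1.00 + 0.64) = min(1, 0.64) = 0.64

0.64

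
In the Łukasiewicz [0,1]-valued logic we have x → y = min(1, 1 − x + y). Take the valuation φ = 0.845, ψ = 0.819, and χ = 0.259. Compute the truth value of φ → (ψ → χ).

0.595

ψ → χ = min(1, 1 − 0.819 + 0.259) = min(1, 0.440) = 0.440
φ → (ψ → χ) = min(1, 1 − 0.845 + 0.440) = min(1, 0.595) = 0.595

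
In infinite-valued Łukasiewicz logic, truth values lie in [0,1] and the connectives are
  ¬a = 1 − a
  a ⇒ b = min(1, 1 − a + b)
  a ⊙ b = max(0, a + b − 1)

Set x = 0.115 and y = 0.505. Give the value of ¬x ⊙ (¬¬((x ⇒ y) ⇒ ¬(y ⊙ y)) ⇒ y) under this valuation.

¬x = 1 − 0.115 = 0.885
x ⇒ y = min(1, 1 − 0.115 + 0.505) = min(1, 1.390) = 1.000
y ⊙ y = max(0, 0.505 + 0.505 − 1) = max(0, 0.010) = 0.010
¬(y ⊙ y) = 1 − 0.010 = 0.990
(x ⇒ y) ⇒ ¬(y ⊙ y) = min(1, 1 − 1.000 + 0.990) = min(1, 0.990) = 0.990
¬((x ⇒ y) ⇒ ¬(y ⊙ y)) = 1 − 0.990 = 0.010
¬¬((x ⇒ y) ⇒ ¬(y ⊙ y)) = 1 − 0.010 = 0.990
¬¬((x ⇒ y) ⇒ ¬(y ⊙ y)) ⇒ y = min(1, 1 − 0.990 + 0.505) = min(1, 0.515) = 0.515
¬x ⊙ (¬¬((x ⇒ y) ⇒ ¬(y ⊙ y)) ⇒ y) = max(0, 0.885 + 0.515 − 1) = max(0, 0.400) = 0.400

0.400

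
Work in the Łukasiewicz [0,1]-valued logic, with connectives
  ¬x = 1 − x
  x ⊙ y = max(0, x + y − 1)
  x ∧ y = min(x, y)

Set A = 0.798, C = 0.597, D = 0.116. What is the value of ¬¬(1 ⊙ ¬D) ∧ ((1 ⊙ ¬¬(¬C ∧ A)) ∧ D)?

0.116

¬D = 1 − 0.116 = 0.884
1 ⊙ ¬D = max(0, 1.000 + 0.884 − 1) = max(0, 0.884) = 0.884
¬(1 ⊙ ¬D) = 1 − 0.884 = 0.116
¬¬(1 ⊙ ¬D) = 1 − 0.116 = 0.884
¬C = 1 − 0.597 = 0.403
¬C ∧ A = min(0.403, 0.798) = 0.403
¬(¬C ∧ A) = 1 − 0.403 = 0.597
¬¬(¬C ∧ A) = 1 − 0.597 = 0.403
1 ⊙ ¬¬(¬C ∧ A) = max(0, 1.000 + 0.403 − 1) = max(0, 0.403) = 0.403
(1 ⊙ ¬¬(¬C ∧ A)) ∧ D = min(0.403, 0.116) = 0.116
¬¬(1 ⊙ ¬D) ∧ ((1 ⊙ ¬¬(¬C ∧ A)) ∧ D) = min(0.884, 0.116) = 0.116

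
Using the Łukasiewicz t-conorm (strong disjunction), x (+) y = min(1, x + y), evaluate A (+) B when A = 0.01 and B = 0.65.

0.66

A (+) B = min(1, 0.01 + 0.65) = min(1, 0.66) = 0.66
For comparison, the Gödel t-conorm max(x, y) would give 0.65.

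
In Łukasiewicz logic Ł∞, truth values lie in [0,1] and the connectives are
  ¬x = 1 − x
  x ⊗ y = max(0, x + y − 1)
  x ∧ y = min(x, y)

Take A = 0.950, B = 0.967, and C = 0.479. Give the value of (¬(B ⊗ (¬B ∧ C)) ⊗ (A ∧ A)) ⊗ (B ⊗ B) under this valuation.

0.884

¬B = 1 − 0.967 = 0.033
¬B ∧ C = min(0.033, 0.479) = 0.033
B ⊗ (¬B ∧ C) = max(0, 0.967 + 0.033 − 1) = max(0, 0.000) = 0.000
¬(B ⊗ (¬B ∧ C)) = 1 − 0.000 = 1.000
A ∧ A = min(0.950, 0.950) = 0.950
¬(B ⊗ (¬B ∧ C)) ⊗ (A ∧ A) = max(0, 1.000 + 0.950 − 1) = max(0, 0.950) = 0.950
B ⊗ B = max(0, 0.967 + 0.967 − 1) = max(0, 0.934) = 0.934
(¬(B ⊗ (¬B ∧ C)) ⊗ (A ∧ A)) ⊗ (B ⊗ B) = max(0, 0.950 + 0.934 − 1) = max(0, 0.884) = 0.884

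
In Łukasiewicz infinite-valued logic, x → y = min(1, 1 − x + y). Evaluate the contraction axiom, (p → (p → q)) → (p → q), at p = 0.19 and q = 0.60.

p → q = min(1, 1 − 0.19 + 0.60) = min(1, 1.41) = 1.00
p → (p → q) = min(1, 1 − 0.19 + 1.00) = min(1, 1.81) = 1.00
(p → (p → q)) → (p → q) = min(1, 1 − 1.00 + 1.00) = min(1, 1.00) = 1.00

1.00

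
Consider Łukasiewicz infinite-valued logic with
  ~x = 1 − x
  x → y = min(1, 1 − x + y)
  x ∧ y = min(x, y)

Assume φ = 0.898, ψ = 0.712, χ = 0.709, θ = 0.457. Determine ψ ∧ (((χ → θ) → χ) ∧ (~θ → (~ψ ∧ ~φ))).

0.559

χ → θ = min(1, 1 − 0.709 + 0.457) = min(1, 0.748) = 0.748
(χ → θ) → χ = min(1, 1 − 0.748 + 0.709) = min(1, 0.961) = 0.961
~θ = 1 − 0.457 = 0.543
~ψ = 1 − 0.712 = 0.288
~φ = 1 − 0.898 = 0.102
~ψ ∧ ~φ = min(0.288, 0.102) = 0.102
~θ → (~ψ ∧ ~φ) = min(1, 1 − 0.543 + 0.102) = min(1, 0.559) = 0.559
((χ → θ) → χ) ∧ (~θ → (~ψ ∧ ~φ)) = min(0.961, 0.559) = 0.559
ψ ∧ (((χ → θ) → χ) ∧ (~θ → (~ψ ∧ ~φ))) = min(0.712, 0.559) = 0.559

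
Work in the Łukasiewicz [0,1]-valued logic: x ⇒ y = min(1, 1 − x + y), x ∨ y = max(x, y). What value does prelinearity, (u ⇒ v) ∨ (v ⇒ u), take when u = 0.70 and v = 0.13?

1.00

u ⇒ v = min(1, 1 − 0.70 + 0.13) = min(1, 0.43) = 0.43
v ⇒ u = min(1, 1 − 0.13 + 0.70) = min(1, 1.57) = 1.00
(u ⇒ v) ∨ (v ⇒ u) = max(0.43, 1.00) = 1.00
(As expected: a Ł∞-tautology — holds in every MV-chain.)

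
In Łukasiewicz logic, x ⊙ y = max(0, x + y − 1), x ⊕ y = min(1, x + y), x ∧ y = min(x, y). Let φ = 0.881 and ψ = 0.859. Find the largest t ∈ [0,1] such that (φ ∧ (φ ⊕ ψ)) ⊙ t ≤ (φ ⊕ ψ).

1.000

φ ⊕ ψ = min(1, 0.881 + 0.859) = min(1, 1.740) = 1.000
φ ∧ (φ ⊕ ψ) = min(0.881, 1.000) = 0.881
So the left factor is φ ∧ (φ ⊕ ψ) = 0.881.
So the right-hand bound is φ ⊕ ψ = 1.000.
The residuum of the Łukasiewicz t-norm gives the supremum: min(1, 1 − 0.881 + 1.000).
1 − 0.881 + 1.000 = 1.119, so t = min(1, 1.119) = 1.000.
Check: 0.881 ⊙ 1.000 = max(0, 0.881) = 0.881 ≤ 1.000.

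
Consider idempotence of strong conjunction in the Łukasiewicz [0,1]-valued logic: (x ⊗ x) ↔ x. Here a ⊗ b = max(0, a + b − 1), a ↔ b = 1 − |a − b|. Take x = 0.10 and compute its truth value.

0.90

x ⊗ x = max(0, 0.10 + 0.10 − 1) = max(0, -0.80) = 0.00
(x ⊗ x) ↔ x = 1 − |0.00 − 0.10| = 1 − 0.10 = 0.90
(The value 0.90 < 1 shows this instance is not satisfied; fails in Ł∞ since a ⊗ a = max(0, 2a−1) ≠ a in general.)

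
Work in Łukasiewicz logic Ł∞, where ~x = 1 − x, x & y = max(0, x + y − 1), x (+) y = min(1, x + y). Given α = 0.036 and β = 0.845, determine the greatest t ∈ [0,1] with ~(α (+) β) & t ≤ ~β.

α (+) β = min(1, 0.036 + 0.845) = min(1, 0.881) = 0.881
~(α (+) β) = 1 − 0.881 = 0.119
So the left factor is ~(α (+) β) = 0.119.
~β = 1 − 0.845 = 0.155
So the right-hand bound is ~β = 0.155.
The residuum of the Łukasiewicz t-norm gives the supremum: min(1, 1 − 0.119 + 0.155).
1 − 0.119 + 0.155 = 1.036, so t = min(1, 1.036) = 1.000.
Check: 0.119 & 1.000 = max(0, 0.119) = 0.119 ≤ 0.155.

1.000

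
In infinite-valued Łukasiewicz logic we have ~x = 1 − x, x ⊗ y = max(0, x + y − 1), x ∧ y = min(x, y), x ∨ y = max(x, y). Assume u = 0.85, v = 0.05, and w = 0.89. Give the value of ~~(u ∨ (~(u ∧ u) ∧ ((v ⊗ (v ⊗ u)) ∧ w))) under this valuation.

0.85

u ∧ u = min(0.85, 0.85) = 0.85
~(u ∧ u) = 1 − 0.85 = 0.15
v ⊗ u = max(0, 0.05 + 0.85 − 1) = max(0, -0.10) = 0.00
v ⊗ (v ⊗ u) = max(0, 0.05 + 0.00 − 1) = max(0, -0.95) = 0.00
(v ⊗ (v ⊗ u)) ∧ w = min(0.00, 0.89) = 0.00
~(u ∧ u) ∧ ((v ⊗ (v ⊗ u)) ∧ w) = min(0.15, 0.00) = 0.00
u ∨ (~(u ∧ u) ∧ ((v ⊗ (v ⊗ u)) ∧ w)) = max(0.85, 0.00) = 0.85
~(u ∨ (~(u ∧ u) ∧ ((v ⊗ (v ⊗ u)) ∧ w))) = 1 − 0.85 = 0.15
~~(u ∨ (~(u ∧ u) ∧ ((v ⊗ (v ⊗ u)) ∧ w))) = 1 − 0.15 = 0.85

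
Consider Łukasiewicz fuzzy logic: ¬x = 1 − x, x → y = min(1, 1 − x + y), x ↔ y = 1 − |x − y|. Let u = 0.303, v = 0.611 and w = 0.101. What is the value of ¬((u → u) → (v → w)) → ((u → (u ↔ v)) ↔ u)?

u → u = min(1, 1 − 0.303 + 0.303) = min(1, 1.000) = 1.000
v → w = min(1, 1 − 0.611 + 0.101) = min(1, 0.490) = 0.490
(u → u) → (v → w) = min(1, 1 − 1.000 + 0.490) = min(1, 0.490) = 0.490
¬((u → u) → (v → w)) = 1 − 0.490 = 0.510
u ↔ v = 1 − |0.303 − 0.611| = 1 − 0.308 = 0.692
u → (u ↔ v) = min(1, 1 − 0.303 + 0.692) = min(1, 1.389) = 1.000
(u → (u ↔ v)) ↔ u = 1 − |1.000 − 0.303| = 1 − 0.697 = 0.303
¬((u → u) → (v → w)) → ((u → (u ↔ v)) ↔ u) = min(1, 1 − 0.510 + 0.303) = min(1, 0.793) = 0.793

0.793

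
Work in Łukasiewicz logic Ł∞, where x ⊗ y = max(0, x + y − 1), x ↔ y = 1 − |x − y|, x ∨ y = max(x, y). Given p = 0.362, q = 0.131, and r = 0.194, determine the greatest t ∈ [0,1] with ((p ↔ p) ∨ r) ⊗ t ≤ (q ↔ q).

1.000

p ↔ p = 1 − |0.362 − 0.362| = 1 − 0.000 = 1.000
(p ↔ p) ∨ r = max(1.000, 0.194) = 1.000
So the left factor is (p ↔ p) ∨ r = 1.000.
q ↔ q = 1 − |0.131 − 0.131| = 1 − 0.000 = 1.000
So the right-hand bound is q ↔ q = 1.000.
The residuum of the Łukasiewicz t-norm gives the supremum: min(1, 1 − 1.000 + 1.000).
1 − 1.000 + 1.000 = 1.000, so t = min(1, 1.000) = 1.000.
Check: 1.000 ⊗ 1.000 = max(0, 1.000) = 1.000 ≤ 1.000.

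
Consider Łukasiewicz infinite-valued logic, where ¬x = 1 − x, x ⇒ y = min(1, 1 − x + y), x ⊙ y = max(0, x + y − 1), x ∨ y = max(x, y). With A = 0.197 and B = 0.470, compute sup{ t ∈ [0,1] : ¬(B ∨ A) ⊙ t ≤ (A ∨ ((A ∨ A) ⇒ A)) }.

1.000

B ∨ A = max(0.470, 0.197) = 0.470
¬(B ∨ A) = 1 − 0.470 = 0.530
So the left factor is ¬(B ∨ A) = 0.530.
A ∨ A = max(0.197, 0.197) = 0.197
(A ∨ A) ⇒ A = min(1, 1 − 0.197 + 0.197) = min(1, 1.000) = 1.000
A ∨ ((A ∨ A) ⇒ A) = max(0.197, 1.000) = 1.000
So the right-hand bound is A ∨ ((A ∨ A) ⇒ A) = 1.000.
The residuum of the Łukasiewicz t-norm gives the supremum: min(1, 1 − 0.530 + 1.000).
1 − 0.530 + 1.000 = 1.470, so t = min(1, 1.470) = 1.000.
Check: 0.530 ⊙ 1.000 = max(0, 0.530) = 0.530 ≤ 1.000.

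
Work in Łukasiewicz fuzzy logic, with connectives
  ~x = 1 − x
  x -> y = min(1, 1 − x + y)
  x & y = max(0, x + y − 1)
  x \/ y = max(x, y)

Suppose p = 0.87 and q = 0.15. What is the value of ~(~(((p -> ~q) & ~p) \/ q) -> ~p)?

0.72

~q = 1 − 0.15 = 0.85
p -> ~q = min(1, 1 − 0.87 + 0.85) = min(1, 0.98) = 0.98
~p = 1 − 0.87 = 0.13
(p -> ~q) & ~p = max(0, 0.98 + 0.13 − 1) = max(0, 0.11) = 0.11
((p -> ~q) & ~p) \/ q = max(0.11, 0.15) = 0.15
~(((p -> ~q) & ~p) \/ q) = 1 − 0.15 = 0.85
~(((p -> ~q) & ~p) \/ q) -> ~p = min(1, 1 − 0.85 + 0.13) = min(1, 0.28) = 0.28
~(~(((p -> ~q) & ~p) \/ q) -> ~p) = 1 − 0.28 = 0.72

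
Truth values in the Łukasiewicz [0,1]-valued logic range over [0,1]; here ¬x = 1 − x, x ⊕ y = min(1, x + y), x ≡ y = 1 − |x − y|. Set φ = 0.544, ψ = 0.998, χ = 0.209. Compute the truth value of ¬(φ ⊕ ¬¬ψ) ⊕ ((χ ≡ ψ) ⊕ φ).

¬ψ = 1 − 0.998 = 0.002
¬¬ψ = 1 − 0.002 = 0.998
φ ⊕ ¬¬ψ = min(1, 0.544 + 0.998) = min(1, 1.542) = 1.000
¬(φ ⊕ ¬¬ψ) = 1 − 1.000 = 0.000
χ ≡ ψ = 1 − |0.209 − 0.998| = 1 − 0.789 = 0.211
(χ ≡ ψ) ⊕ φ = min(1, 0.211 + 0.544) = min(1, 0.755) = 0.755
¬(φ ⊕ ¬¬ψ) ⊕ ((χ ≡ ψ) ⊕ φ) = min(1, 0.000 + 0.755) = min(1, 0.755) = 0.755

0.755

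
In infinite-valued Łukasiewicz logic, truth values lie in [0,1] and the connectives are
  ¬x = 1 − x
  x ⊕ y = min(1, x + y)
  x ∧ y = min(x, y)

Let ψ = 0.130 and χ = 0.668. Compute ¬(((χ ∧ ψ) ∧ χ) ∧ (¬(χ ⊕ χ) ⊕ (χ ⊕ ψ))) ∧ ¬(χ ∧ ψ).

χ ∧ ψ = min(0.668, 0.130) = 0.130
(χ ∧ ψ) ∧ χ = min(0.130, 0.668) = 0.130
χ ⊕ χ = min(1, 0.668 + 0.668) = min(1, 1.336) = 1.000
¬(χ ⊕ χ) = 1 − 1.000 = 0.000
χ ⊕ ψ = min(1, 0.668 + 0.130) = min(1, 0.798) = 0.798
¬(χ ⊕ χ) ⊕ (χ ⊕ ψ) = min(1, 0.000 + 0.798) = min(1, 0.798) = 0.798
((χ ∧ ψ) ∧ χ) ∧ (¬(χ ⊕ χ) ⊕ (χ ⊕ ψ)) = min(0.130, 0.798) = 0.130
¬(((χ ∧ ψ) ∧ χ) ∧ (¬(χ ⊕ χ) ⊕ (χ ⊕ ψ))) = 1 − 0.130 = 0.870
¬(χ ∧ ψ) = 1 − 0.130 = 0.870
¬(((χ ∧ ψ) ∧ χ) ∧ (¬(χ ⊕ χ) ⊕ (χ ⊕ ψ))) ∧ ¬(χ ∧ ψ) = min(0.870, 0.870) = 0.870

0.870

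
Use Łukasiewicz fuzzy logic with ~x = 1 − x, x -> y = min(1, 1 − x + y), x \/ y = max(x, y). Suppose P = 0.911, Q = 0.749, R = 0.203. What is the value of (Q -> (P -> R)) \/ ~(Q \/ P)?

P -> R = min(1, 1 − 0.911 + 0.203) = min(1, 0.292) = 0.292
Q -> (P -> R) = min(1, 1 − 0.749 + 0.292) = min(1, 0.543) = 0.543
Q \/ P = max(0.749, 0.911) = 0.911
~(Q \/ P) = 1 − 0.911 = 0.089
(Q -> (P -> R)) \/ ~(Q \/ P) = max(0.543, 0.089) = 0.543

0.543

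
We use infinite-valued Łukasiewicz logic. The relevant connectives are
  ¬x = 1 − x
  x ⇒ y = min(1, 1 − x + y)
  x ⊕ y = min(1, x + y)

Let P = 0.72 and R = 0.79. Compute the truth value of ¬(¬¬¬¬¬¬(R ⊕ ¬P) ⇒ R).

0.21

¬P = 1 − 0.72 = 0.28
R ⊕ ¬P = min(1, 0.79 + 0.28) = min(1, 1.07) = 1.00
¬(R ⊕ ¬P) = 1 − 1.00 = 0.00
¬¬(R ⊕ ¬P) = 1 − 0.00 = 1.00
¬¬¬(R ⊕ ¬P) = 1 − 1.00 = 0.00
¬¬¬¬(R ⊕ ¬P) = 1 − 0.00 = 1.00
¬¬¬¬¬(R ⊕ ¬P) = 1 − 1.00 = 0.00
¬¬¬¬¬¬(R ⊕ ¬P) = 1 − 0.00 = 1.00
¬¬¬¬¬¬(R ⊕ ¬P) ⇒ R = min(1, 1 − 1.00 + 0.79) = min(1, 0.79) = 0.79
¬(¬¬¬¬¬¬(R ⊕ ¬P) ⇒ R) = 1 − 0.79 = 0.21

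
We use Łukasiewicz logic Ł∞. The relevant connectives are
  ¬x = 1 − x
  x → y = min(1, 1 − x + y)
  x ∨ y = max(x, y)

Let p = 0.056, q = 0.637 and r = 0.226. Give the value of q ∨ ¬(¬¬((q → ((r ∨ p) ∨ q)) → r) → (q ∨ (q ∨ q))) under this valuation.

r ∨ p = max(0.226, 0.056) = 0.226
(r ∨ p) ∨ q = max(0.226, 0.637) = 0.637
q → ((r ∨ p) ∨ q) = min(1, 1 − 0.637 + 0.637) = min(1, 1.000) = 1.000
(q → ((r ∨ p) ∨ q)) → r = min(1, 1 − 1.000 + 0.226) = min(1, 0.226) = 0.226
¬((q → ((r ∨ p) ∨ q)) → r) = 1 − 0.226 = 0.774
¬¬((q → ((r ∨ p) ∨ q)) → r) = 1 − 0.774 = 0.226
q ∨ q = max(0.637, 0.637) = 0.637
q ∨ (q ∨ q) = max(0.637, 0.637) = 0.637
¬¬((q → ((r ∨ p) ∨ q)) → r) → (q ∨ (q ∨ q)) = min(1, 1 − 0.226 + 0.637) = min(1, 1.411) = 1.000
¬(¬¬((q → ((r ∨ p) ∨ q)) → r) → (q ∨ (q ∨ q))) = 1 − 1.000 = 0.000
q ∨ ¬(¬¬((q → ((r ∨ p) ∨ q)) → r) → (q ∨ (q ∨ q))) = max(0.637, 0.000) = 0.637

0.637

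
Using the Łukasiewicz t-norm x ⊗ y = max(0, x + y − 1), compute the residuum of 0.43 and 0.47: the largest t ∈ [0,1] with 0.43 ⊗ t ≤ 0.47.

The residuum of the Łukasiewicz t-norm gives the supremum: min(1, 1 − 0.43 + 0.47).
1 − 0.43 + 0.47 = 1.04, so t = min(1, 1.04) = 1.00.
Check: 0.43 ⊗ 1.00 = max(0, 0.43) = 0.43 ≤ 0.47.

1.00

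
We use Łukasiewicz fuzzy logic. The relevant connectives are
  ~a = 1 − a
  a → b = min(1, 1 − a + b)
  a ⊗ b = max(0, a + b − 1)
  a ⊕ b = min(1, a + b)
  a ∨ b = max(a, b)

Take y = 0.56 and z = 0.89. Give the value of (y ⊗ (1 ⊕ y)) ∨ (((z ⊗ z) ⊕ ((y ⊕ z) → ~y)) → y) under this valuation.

0.56

1 ⊕ y = min(1, 1.00 + 0.56) = min(1, 1.56) = 1.00
y ⊗ (1 ⊕ y) = max(0, 0.56 + 1.00 − 1) = max(0, 0.56) = 0.56
z ⊗ z = max(0, 0.89 + 0.89 − 1) = max(0, 0.78) = 0.78
y ⊕ z = min(1, 0.56 + 0.89) = min(1, 1.45) = 1.00
~y = 1 − 0.56 = 0.44
(y ⊕ z) → ~y = min(1, 1 − 1.00 + 0.44) = min(1, 0.44) = 0.44
(z ⊗ z) ⊕ ((y ⊕ z) → ~y) = min(1, 0.78 + 0.44) = min(1, 1.22) = 1.00
((z ⊗ z) ⊕ ((y ⊕ z) → ~y)) → y = min(1, 1 − 1.00 + 0.56) = min(1, 0.56) = 0.56
(y ⊗ (1 ⊕ y)) ∨ (((z ⊗ z) ⊕ ((y ⊕ z) → ~y)) → y) = max(0.56, 0.56) = 0.56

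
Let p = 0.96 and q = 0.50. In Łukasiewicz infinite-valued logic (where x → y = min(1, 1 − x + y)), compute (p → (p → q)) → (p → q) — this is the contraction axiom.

p → q = min(1, 1 − 0.96 + 0.50) = min(1, 0.54) = 0.54
p → (p → q) = min(1, 1 − 0.96 + 0.54) = min(1, 0.58) = 0.58
(p → (p → q)) → (p → q) = min(1, 1 − 0.58 + 0.54) = min(1, 0.96) = 0.96
(The value 0.96 < 1 shows this instance is not satisfied; fails in Ł∞ (the t-norm is not idempotent).)

0.96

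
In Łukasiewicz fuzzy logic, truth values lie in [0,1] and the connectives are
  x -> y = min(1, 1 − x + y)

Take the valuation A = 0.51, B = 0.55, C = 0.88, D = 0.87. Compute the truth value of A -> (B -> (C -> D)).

C -> D = min(1, 1 − 0.88 + 0.87) = min(1, 0.99) = 0.99
B -> (C -> D) = min(1, 1 − 0.55 + 0.99) = min(1, 1.44) = 1.00
A -> (B -> (C -> D)) = min(1, 1 − 0.51 + 1.00) = min(1, 1.49) = 1.00

1.00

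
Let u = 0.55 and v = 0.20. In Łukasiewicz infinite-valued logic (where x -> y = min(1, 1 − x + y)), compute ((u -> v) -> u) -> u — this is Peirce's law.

0.65

u -> v = min(1, 1 − 0.55 + 0.20) = min(1, 0.65) = 0.65
(u -> v) -> u = min(1, 1 − 0.65 + 0.55) = min(1, 0.90) = 0.90
((u -> v) -> u) -> u = min(1, 1 − 0.90 + 0.55) = min(1, 0.65) = 0.65
(The value 0.65 < 1 shows this instance is not satisfied; not a Ł∞-tautology in general.)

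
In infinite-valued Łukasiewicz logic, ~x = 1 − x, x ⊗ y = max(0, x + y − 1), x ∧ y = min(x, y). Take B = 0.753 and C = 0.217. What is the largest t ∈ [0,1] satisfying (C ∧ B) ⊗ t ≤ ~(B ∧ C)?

1.000

C ∧ B = min(0.217, 0.753) = 0.217
So the left factor is C ∧ B = 0.217.
B ∧ C = min(0.753, 0.217) = 0.217
~(B ∧ C) = 1 − 0.217 = 0.783
So the right-hand bound is ~(B ∧ C) = 0.783.
The residuum of the Łukasiewicz t-norm gives the supremum: min(1, 1 − 0.217 + 0.783).
1 − 0.217 + 0.783 = 1.566, so t = min(1, 1.566) = 1.000.
Check: 0.217 ⊗ 1.000 = max(0, 0.217) = 0.217 ≤ 0.783.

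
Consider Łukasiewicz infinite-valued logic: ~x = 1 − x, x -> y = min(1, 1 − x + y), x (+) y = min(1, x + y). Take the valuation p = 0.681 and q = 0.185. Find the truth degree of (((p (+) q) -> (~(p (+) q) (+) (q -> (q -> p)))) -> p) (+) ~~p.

1.000

p (+) q = min(1, 0.681 + 0.185) = min(1, 0.866) = 0.866
~(p (+) q) = 1 − 0.866 = 0.134
q -> p = min(1, 1 − 0.185 + 0.681) = min(1, 1.496) = 1.000
q -> (q -> p) = min(1, 1 − 0.185 + 1.000) = min(1, 1.815) = 1.000
~(p (+) q) (+) (q -> (q -> p)) = min(1, 0.134 + 1.000) = min(1, 1.134) = 1.000
(p (+) q) -> (~(p (+) q) (+) (q -> (q -> p))) = min(1, 1 − 0.866 + 1.000) = min(1, 1.134) = 1.000
((p (+) q) -> (~(p (+) q) (+) (q -> (q -> p)))) -> p = min(1, 1 − 1.000 + 0.681) = min(1, 0.681) = 0.681
~p = 1 − 0.681 = 0.319
~~p = 1 − 0.319 = 0.681
(((p (+) q) -> (~(p (+) q) (+) (q -> (q -> p)))) -> p) (+) ~~p = min(1, 0.681 + 0.681) = min(1, 1.362) = 1.000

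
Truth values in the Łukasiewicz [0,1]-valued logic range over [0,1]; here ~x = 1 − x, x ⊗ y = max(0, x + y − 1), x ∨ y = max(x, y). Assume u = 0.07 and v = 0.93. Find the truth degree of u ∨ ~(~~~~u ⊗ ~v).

~u = 1 − 0.07 = 0.93
~~u = 1 − 0.93 = 0.07
~~~u = 1 − 0.07 = 0.93
~~~~u = 1 − 0.93 = 0.07
~v = 1 − 0.93 = 0.07
~~~~u ⊗ ~v = max(0, 0.07 + 0.07 − 1) = max(0, -0.86) = 0.00
~(~~~~u ⊗ ~v) = 1 − 0.00 = 1.00
u ∨ ~(~~~~u ⊗ ~v) = max(0.07, 1.00) = 1.00

1.00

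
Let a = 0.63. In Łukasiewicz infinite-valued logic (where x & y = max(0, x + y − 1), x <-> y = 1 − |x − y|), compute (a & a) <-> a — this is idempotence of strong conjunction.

0.63

a & a = max(0, 0.63 + 0.63 − 1) = max(0, 0.26) = 0.26
(a & a) <-> a = 1 − |0.26 − 0.63| = 1 − 0.37 = 0.63
(The value 0.63 < 1 shows this instance is not satisfied; fails in Ł∞ since a ⊗ a = max(0, 2a−1) ≠ a in general.)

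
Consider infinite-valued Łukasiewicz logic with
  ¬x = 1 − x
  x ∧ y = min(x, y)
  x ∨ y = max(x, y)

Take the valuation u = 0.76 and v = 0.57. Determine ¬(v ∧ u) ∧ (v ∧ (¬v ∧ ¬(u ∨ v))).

0.24

v ∧ u = min(0.57, 0.76) = 0.57
¬(v ∧ u) = 1 − 0.57 = 0.43
¬v = 1 − 0.57 = 0.43
u ∨ v = max(0.76, 0.57) = 0.76
¬(u ∨ v) = 1 − 0.76 = 0.24
¬v ∧ ¬(u ∨ v) = min(0.43, 0.24) = 0.24
v ∧ (¬v ∧ ¬(u ∨ v)) = min(0.57, 0.24) = 0.24
¬(v ∧ u) ∧ (v ∧ (¬v ∧ ¬(u ∨ v))) = min(0.43, 0.24) = 0.24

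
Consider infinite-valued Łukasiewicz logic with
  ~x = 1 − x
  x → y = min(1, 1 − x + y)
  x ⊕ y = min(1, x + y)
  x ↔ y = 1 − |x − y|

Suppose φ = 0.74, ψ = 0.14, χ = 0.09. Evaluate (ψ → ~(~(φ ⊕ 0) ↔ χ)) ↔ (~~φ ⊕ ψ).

φ ⊕ 0 = min(1, 0.74 + 0.00) = min(1, 0.74) = 0.74
~(φ ⊕ 0) = 1 − 0.74 = 0.26
~(φ ⊕ 0) ↔ χ = 1 − |0.26 − 0.09| = 1 − 0.17 = 0.83
~(~(φ ⊕ 0) ↔ χ) = 1 − 0.83 = 0.17
ψ → ~(~(φ ⊕ 0) ↔ χ) = min(1, 1 − 0.14 + 0.17) = min(1, 1.03) = 1.00
~φ = 1 − 0.74 = 0.26
~~φ = 1 − 0.26 = 0.74
~~φ ⊕ ψ = min(1, 0.74 + 0.14) = min(1, 0.88) = 0.88
(ψ → ~(~(φ ⊕ 0) ↔ χ)) ↔ (~~φ ⊕ ψ) = 1 − |1.00 − 0.88| = 1 − 0.12 = 0.88

0.88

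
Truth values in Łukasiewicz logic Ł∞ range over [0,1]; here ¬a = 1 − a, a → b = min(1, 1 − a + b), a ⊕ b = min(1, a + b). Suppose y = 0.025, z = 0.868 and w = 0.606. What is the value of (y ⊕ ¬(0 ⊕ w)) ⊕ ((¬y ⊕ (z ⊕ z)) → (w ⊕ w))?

0 ⊕ w = min(1, 0.000 + 0.606) = min(1, 0.606) = 0.606
¬(0 ⊕ w) = 1 − 0.606 = 0.394
y ⊕ ¬(0 ⊕ w) = min(1, 0.025 + 0.394) = min(1, 0.419) = 0.419
¬y = 1 − 0.025 = 0.975
z ⊕ z = min(1, 0.868 + 0.868) = min(1, 1.736) = 1.000
¬y ⊕ (z ⊕ z) = min(1, 0.975 + 1.000) = min(1, 1.975) = 1.000
w ⊕ w = min(1, 0.606 + 0.606) = min(1, 1.212) = 1.000
(¬y ⊕ (z ⊕ z)) → (w ⊕ w) = min(1, 1 − 1.000 + 1.000) = min(1, 1.000) = 1.000
(y ⊕ ¬(0 ⊕ w)) ⊕ ((¬y ⊕ (z ⊕ z)) → (w ⊕ w)) = min(1, 0.419 + 1.000) = min(1, 1.419) = 1.000

1.000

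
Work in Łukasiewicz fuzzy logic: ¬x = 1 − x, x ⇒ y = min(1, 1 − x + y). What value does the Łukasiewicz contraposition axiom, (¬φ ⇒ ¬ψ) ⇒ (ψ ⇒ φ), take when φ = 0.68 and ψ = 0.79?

¬φ = 1 − 0.68 = 0.32
¬ψ = 1 − 0.79 = 0.21
¬φ ⇒ ¬ψ = min(1, 1 − 0.32 + 0.21) = min(1, 0.89) = 0.89
ψ ⇒ φ = min(1, 1 − 0.79 + 0.68) = min(1, 0.89) = 0.89
(¬φ ⇒ ¬ψ) ⇒ (ψ ⇒ φ) = min(1, 1 − 0.89 + 0.89) = min(1, 1.00) = 1.00
(As expected: an axiom of Ł∞, always 1.)

1.00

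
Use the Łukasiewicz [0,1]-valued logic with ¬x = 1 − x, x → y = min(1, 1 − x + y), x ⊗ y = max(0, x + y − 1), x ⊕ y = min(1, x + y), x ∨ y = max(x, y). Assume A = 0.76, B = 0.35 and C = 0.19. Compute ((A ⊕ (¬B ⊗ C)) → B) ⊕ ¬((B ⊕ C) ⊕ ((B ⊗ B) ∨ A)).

¬B = 1 − 0.35 = 0.65
¬B ⊗ C = max(0, 0.65 + 0.19 − 1) = max(0, -0.16) = 0.00
A ⊕ (¬B ⊗ C) = min(1, 0.76 + 0.00) = min(1, 0.76) = 0.76
(A ⊕ (¬B ⊗ C)) → B = min(1, 1 − 0.76 + 0.35) = min(1, 0.59) = 0.59
B ⊕ C = min(1, 0.35 + 0.19) = min(1, 0.54) = 0.54
B ⊗ B = max(0, 0.35 + 0.35 − 1) = max(0, -0.30) = 0.00
(B ⊗ B) ∨ A = max(0.00, 0.76) = 0.76
(B ⊕ C) ⊕ ((B ⊗ B) ∨ A) = min(1, 0.54 + 0.76) = min(1, 1.30) = 1.00
¬((B ⊕ C) ⊕ ((B ⊗ B) ∨ A)) = 1 − 1.00 = 0.00
((A ⊕ (¬B ⊗ C)) → B) ⊕ ¬((B ⊕ C) ⊕ ((B ⊗ B) ∨ A)) = min(1, 0.59 + 0.00) = min(1, 0.59) = 0.59

0.59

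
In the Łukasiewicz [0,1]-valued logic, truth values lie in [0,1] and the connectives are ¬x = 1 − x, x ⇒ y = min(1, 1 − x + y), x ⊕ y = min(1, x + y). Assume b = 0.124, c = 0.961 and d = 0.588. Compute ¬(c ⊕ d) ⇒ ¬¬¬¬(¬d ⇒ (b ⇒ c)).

c ⊕ d = min(1, 0.961 + 0.588) = min(1, 1.549) = 1.000
¬(c ⊕ d) = 1 − 1.000 = 0.000
¬d = 1 − 0.588 = 0.412
b ⇒ c = min(1, 1 − 0.124 + 0.961) = min(1, 1.837) = 1.000
¬d ⇒ (b ⇒ c) = min(1, 1 − 0.412 + 1.000) = min(1, 1.588) = 1.000
¬(¬d ⇒ (b ⇒ c)) = 1 − 1.000 = 0.000
¬¬(¬d ⇒ (b ⇒ c)) = 1 − 0.000 = 1.000
¬¬¬(¬d ⇒ (b ⇒ c)) = 1 − 1.000 = 0.000
¬¬¬¬(¬d ⇒ (b ⇒ c)) = 1 − 0.000 = 1.000
¬(c ⊕ d) ⇒ ¬¬¬¬(¬d ⇒ (b ⇒ c)) = min(1, 1 − 0.000 + 1.000) = min(1, 2.000) = 1.000

1.000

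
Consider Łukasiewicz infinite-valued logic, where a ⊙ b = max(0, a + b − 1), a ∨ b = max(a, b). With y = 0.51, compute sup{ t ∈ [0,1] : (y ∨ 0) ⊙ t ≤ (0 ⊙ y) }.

y ∨ 0 = max(0.51, 0.00) = 0.51
So the left factor is y ∨ 0 = 0.51.
0 ⊙ y = max(0, 0.00 + 0.51 − 1) = max(0, -0.49) = 0.00
So the right-hand bound is 0 ⊙ y = 0.00.
The residuum of the Łukasiewicz t-norm gives the supremum: min(1, 1 − 0.51 + 0.00).
1 − 0.51 + 0.00 = 0.49, so t = min(1, 0.49) = 0.49.
Check: 0.51 ⊙ 0.49 = max(0, 0.00) = 0.00 ≤ 0.00.

0.49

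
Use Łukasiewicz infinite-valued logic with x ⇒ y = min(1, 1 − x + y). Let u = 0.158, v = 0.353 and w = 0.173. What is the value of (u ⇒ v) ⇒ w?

0.173

u ⇒ v = min(1, 1 − 0.158 + 0.353) = min(1, 1.195) = 1.000
(u ⇒ v) ⇒ w = min(1, 1 − 1.000 + 0.173) = min(1, 0.173) = 0.173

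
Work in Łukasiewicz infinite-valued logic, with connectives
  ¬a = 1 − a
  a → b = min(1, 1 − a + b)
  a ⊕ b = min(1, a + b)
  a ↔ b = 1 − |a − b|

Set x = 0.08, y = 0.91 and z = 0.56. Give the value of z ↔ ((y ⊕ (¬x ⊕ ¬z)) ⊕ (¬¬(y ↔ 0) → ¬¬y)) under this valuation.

¬x = 1 − 0.08 = 0.92
¬z = 1 − 0.56 = 0.44
¬x ⊕ ¬z = min(1, 0.92 + 0.44) = min(1, 1.36) = 1.00
y ⊕ (¬x ⊕ ¬z) = min(1, 0.91 + 1.00) = min(1, 1.91) = 1.00
y ↔ 0 = 1 − |0.91 − 0.00| = 1 − 0.91 = 0.09
¬(y ↔ 0) = 1 − 0.09 = 0.91
¬¬(y ↔ 0) = 1 − 0.91 = 0.09
¬y = 1 − 0.91 = 0.09
¬¬y = 1 − 0.09 = 0.91
¬¬(y ↔ 0) → ¬¬y = min(1, 1 − 0.09 + 0.91) = min(1, 1.82) = 1.00
(y ⊕ (¬x ⊕ ¬z)) ⊕ (¬¬(y ↔ 0) → ¬¬y) = min(1, 1.00 + 1.00) = min(1, 2.00) = 1.00
z ↔ ((y ⊕ (¬x ⊕ ¬z)) ⊕ (¬¬(y ↔ 0) → ¬¬y)) = 1 − |0.56 − 1.00| = 1 − 0.44 = 0.56

0.56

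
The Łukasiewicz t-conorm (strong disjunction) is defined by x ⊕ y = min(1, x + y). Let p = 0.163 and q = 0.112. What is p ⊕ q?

0.275

p ⊕ q = min(1, 0.163 + 0.112) = min(1, 0.275) = 0.275
For comparison, the Gödel t-conorm max(x, y) would give 0.163.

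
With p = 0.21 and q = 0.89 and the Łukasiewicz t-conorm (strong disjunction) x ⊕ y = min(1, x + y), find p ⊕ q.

1.00

p ⊕ q = min(1, 0.21 + 0.89) = min(1, 1.10) = 1.00
For comparison, the Gödel t-conorm max(x, y) would give 0.89.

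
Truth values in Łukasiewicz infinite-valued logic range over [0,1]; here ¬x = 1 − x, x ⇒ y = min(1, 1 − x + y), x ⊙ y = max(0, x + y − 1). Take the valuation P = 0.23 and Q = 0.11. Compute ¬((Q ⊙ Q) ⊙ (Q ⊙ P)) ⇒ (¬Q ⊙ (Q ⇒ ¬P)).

Q ⊙ Q = max(0, 0.11 + 0.11 − 1) = max(0, -0.78) = 0.00
Q ⊙ P = max(0, 0.11 + 0.23 − 1) = max(0, -0.66) = 0.00
(Q ⊙ Q) ⊙ (Q ⊙ P) = max(0, 0.00 + 0.00 − 1) = max(0, -1.00) = 0.00
¬((Q ⊙ Q) ⊙ (Q ⊙ P)) = 1 − 0.00 = 1.00
¬Q = 1 − 0.11 = 0.89
¬P = 1 − 0.23 = 0.77
Q ⇒ ¬P = min(1, 1 − 0.11 + 0.77) = min(1, 1.66) = 1.00
¬Q ⊙ (Q ⇒ ¬P) = max(0, 0.89 + 1.00 − 1) = max(0, 0.89) = 0.89
¬((Q ⊙ Q) ⊙ (Q ⊙ P)) ⇒ (¬Q ⊙ (Q ⇒ ¬P)) = min(1, 1 − 1.00 + 0.89) = min(1, 0.89) = 0.89

0.89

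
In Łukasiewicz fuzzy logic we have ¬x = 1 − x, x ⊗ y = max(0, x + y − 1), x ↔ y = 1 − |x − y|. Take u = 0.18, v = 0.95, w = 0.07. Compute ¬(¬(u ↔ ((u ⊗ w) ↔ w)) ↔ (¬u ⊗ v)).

0.02

u ⊗ w = max(0, 0.18 + 0.07 − 1) = max(0, -0.75) = 0.00
(u ⊗ w) ↔ w = 1 − |0.00 − 0.07| = 1 − 0.07 = 0.93
u ↔ ((u ⊗ w) ↔ w) = 1 − |0.18 − 0.93| = 1 − 0.75 = 0.25
¬(u ↔ ((u ⊗ w) ↔ w)) = 1 − 0.25 = 0.75
¬u = 1 − 0.18 = 0.82
¬u ⊗ v = max(0, 0.82 + 0.95 − 1) = max(0, 0.77) = 0.77
¬(u ↔ ((u ⊗ w) ↔ w)) ↔ (¬u ⊗ v) = 1 − |0.75 − 0.77| = 1 − 0.02 = 0.98
¬(¬(u ↔ ((u ⊗ w) ↔ w)) ↔ (¬u ⊗ v)) = 1 − 0.98 = 0.02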